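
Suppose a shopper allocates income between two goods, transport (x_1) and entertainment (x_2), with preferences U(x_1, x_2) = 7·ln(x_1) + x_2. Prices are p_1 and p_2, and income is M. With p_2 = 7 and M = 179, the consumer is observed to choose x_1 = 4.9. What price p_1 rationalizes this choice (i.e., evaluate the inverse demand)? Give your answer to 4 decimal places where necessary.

p_1 = 10

MU_x_1 = 7/x_1, MU_x_2 = 1. Tangency: 7/x_1 = p_1/p_2.
So x_1*(p_1,p_2) = 7·p_2/p_1, independent of income; and x_2* = (M − 7·p_2)/p_2.
Set x_1* = 4.9 in the demand function and solve for p_1: p_1 = 10.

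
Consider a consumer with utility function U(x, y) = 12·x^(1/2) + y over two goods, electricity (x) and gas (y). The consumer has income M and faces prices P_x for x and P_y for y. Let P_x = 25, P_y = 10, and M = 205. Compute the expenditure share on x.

MU_x = 6/√x, MU_y = 1. Tangency: 6/√x = P_x/P_y.
Thus x* = (6·P_y/P_x)² — independent of M — with the rest of income spent on y.
Plugging in: x* = (6·10/25)² = 5.76, y* = 6.1.
Expenditure on x: 25·5.76 = 144; share = 0.7024.

share on x = 0.7024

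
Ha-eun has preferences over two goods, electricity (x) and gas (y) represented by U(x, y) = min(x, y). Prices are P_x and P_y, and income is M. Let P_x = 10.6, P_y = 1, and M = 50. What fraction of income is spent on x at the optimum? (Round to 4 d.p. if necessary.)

share on x = 0.9138

Leontief preferences: the optimum is at the kink where x/1 = y/1, i.e. y = x.
Budget: P_x·x + P_y·x = M, so (P_x + P_y)·x = M.
Demand: x*(P_x,P_y,M) = M/(P_x + P_y), y* = M/(P_x + P_y).
Here 10.6 + 1 = 11.6, giving x* = 4.3103 and y* = 4.3103.
Expenditure on x: 10.6·4.3103 = 45.6897; share = 0.9138.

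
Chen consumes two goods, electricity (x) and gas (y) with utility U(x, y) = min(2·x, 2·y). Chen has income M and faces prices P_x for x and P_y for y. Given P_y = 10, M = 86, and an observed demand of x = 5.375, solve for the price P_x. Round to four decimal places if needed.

Leontief preferences: the optimum is at the kink where x/2 = y/2, i.e. y = x.
Budget: P_x·x + P_y·x = M, so (2·P_x + 2·P_y)·x = 2·M.
Demand: x*(P_x,P_y,M) = 2·M/(2·P_x + 2·P_y), y* = 2·M/(2·P_x + 2·P_y).
Set x* = 5.375 in the demand function and solve for P_x: P_x = 6.

P_x = 6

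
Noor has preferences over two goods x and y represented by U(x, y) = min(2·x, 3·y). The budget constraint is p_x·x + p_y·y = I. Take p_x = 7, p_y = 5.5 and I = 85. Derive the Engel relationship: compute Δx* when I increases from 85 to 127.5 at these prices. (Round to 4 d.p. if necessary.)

Δx* = 3.9844

With perfect complements, no substitution: consume in ratio x:y = 3:2.
Budget: p_x·x + p_y·(2/3)·x = I, so (3·p_x + 2·p_y)·x = 3·I.
Demand: x*(p_x,p_y,I) = 3·I/(3·p_x + 2·p_y), y* = 2·I/(3·p_x + 2·p_y).
Here 3·7 + 2·5.5 = 32, giving x* = 7.9688.
At I' = 127.5: x* = 11.9531. Change: 11.9531 − 7.9688 = 3.9844.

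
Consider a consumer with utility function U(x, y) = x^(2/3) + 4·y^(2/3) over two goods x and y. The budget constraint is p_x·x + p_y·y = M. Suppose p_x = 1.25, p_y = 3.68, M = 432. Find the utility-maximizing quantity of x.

MRS = MU_x/MU_y = (1/4)·(y/x)^(1/3). Set equal to p_x/p_y.
Hence y/x = (4·p_x/p_y)^(1/(1/3)), i.e. raised to the 3 power.
With the ratio pinned down, the budget gives x* = M/(p_x + p_y·(y/x)) and y* = (y/x)·x*.
Numerically y/x = 2.508225, so x* = 432/(1.25 + 3.68·2.508225) = 41.2203.

x* = 41.2203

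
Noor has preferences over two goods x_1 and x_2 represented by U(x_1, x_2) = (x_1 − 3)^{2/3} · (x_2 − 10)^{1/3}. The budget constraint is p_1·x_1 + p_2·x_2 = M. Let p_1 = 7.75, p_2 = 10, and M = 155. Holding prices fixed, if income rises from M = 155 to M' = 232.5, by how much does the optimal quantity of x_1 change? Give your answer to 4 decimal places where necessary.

This is Cobb-Douglas in (x_1−3, x_2−10): tangency gives 2/3·p_2·(x_2−10) = 1/3·p_1·(x_1−3).
After buying the subsistence bundle (3, 10), a share 2/3 of the remaining income goes to x_1: x_1* = 3 + 2/3·(M − 3p_1 − 10p_2)/p_1.
Discretionary income = 155 − 3·7.75 − 10·10 = 31.75; x_1* = 3 + 2/3·31.75/7.75 = 5.7312.
At M' = 232.5: x_1* = 12.3978. Change: 12.3978 − 5.7312 = 6.6667.

Δx_1* = 6.6667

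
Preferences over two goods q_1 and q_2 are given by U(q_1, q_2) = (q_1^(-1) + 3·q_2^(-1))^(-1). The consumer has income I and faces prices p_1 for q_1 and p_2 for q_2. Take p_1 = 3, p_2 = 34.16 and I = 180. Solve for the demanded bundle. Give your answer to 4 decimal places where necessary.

Numerically q_2/q_1 = 0.513289, so q_1* = 180/(3 + 34.16·0.513289) = 8.766 and q_2* = 0.513289·8.766 = 4.4995.

q_1* = 8.766, q_2* = 4.4995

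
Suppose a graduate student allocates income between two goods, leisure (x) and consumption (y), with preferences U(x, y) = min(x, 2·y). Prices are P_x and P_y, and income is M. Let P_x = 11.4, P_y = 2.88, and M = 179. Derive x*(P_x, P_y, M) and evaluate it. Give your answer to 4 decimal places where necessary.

x* = 13.9408

Leontief preferences: the optimum is at the kink where x/2 = y/1, i.e. y = (1/2)·x.
Budget: P_x·x + P_y·(1/2)·x = M, so (2·P_x + P_y)·x = 2·M.
Demand: x*(P_x,P_y,M) = 2·M/(2·P_x + P_y), y* = M/(2·P_x + P_y).
Here 2·11.4 + 2.88 = 25.68, giving x* = 13.9408.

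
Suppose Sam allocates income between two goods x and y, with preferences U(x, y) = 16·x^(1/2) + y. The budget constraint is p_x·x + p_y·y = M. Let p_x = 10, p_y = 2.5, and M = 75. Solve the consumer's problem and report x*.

Solve: √x = 8·p_y/p_x, so x*(p_x,p_y) = (8·p_y/p_x)², and y* = (M − p_x·x*)/p_y.
Plugging in: x* = (8·2.5/10)² = 4.

x* = 4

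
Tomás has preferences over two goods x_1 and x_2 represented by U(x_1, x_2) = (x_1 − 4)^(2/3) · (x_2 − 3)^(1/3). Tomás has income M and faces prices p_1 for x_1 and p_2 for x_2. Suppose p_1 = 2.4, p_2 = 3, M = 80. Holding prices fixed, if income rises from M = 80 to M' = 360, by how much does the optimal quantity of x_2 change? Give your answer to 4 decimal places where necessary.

Let x_1' = x_1−4, x_2' = x_2−3. MRS = 2·x_2'/x_1' = p_1/p_2.
Substituting into the budget: x_1* = 4 + 2/3·(M − 4·p_1 − 3·p_2)/p_1, and x_2* = 3 + 1/3·(…)/p_2.
Discretionary income = 80 − 4·2.4 − 3·3 = 61.4; x_2* = 3 + 1/3·61.4/3 = 9.8222.
At M' = 360: x_2* = 40.9333. Change: 40.9333 − 9.8222 = 31.1111.

Δx_2* = 31.1111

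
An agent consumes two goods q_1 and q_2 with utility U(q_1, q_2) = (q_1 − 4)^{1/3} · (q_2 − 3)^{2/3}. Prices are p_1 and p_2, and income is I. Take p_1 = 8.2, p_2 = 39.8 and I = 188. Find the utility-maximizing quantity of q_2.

q_2* = 3.5997

Let q_1' = q_1−4, q_2' = q_2−3. MRS = (1/2)·q_2'/q_1' = p_1/p_2.
After buying the subsistence bundle (4, 3), a share 1/3 of the remaining income goes to q_1: q_1* = 4 + 1/3·(I − 4p_1 − 3p_2)/p_1.
Discretionary income = 188 − 4·8.2 − 3·39.8 = 35.8; q_2* = 3 + 2/3·35.8/39.8 = 3.5997.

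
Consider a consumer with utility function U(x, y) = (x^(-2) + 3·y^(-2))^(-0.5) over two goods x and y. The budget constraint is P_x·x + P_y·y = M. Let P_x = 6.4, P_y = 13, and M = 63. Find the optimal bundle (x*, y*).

From the CES first-order condition, (1/3)·(y/x)^(3) = P_x/P_y.
Hence y/x = (3·P_x/P_y)^(1/(3)), i.e. raised to the 1/3 power.
Substitute y = (y/x)·x into the budget: x* = M/(P_x + P_y·(y/x)).
Numerically y/x = 1.138814, so x* = 63/(6.4 + 13·1.138814) = 2.9711 and y* = 1.138814·2.9711 = 3.3835.

x* = 2.9711, y* = 3.3835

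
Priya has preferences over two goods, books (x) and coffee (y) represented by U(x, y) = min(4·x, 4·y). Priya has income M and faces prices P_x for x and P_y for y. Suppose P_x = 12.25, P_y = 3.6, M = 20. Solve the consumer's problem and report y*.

y* = 1.2618

Demand: x*(P_x,P_y,M) = 4·M/(4·P_x + 4·P_y), y* = 4·M/(4·P_x + 4·P_y).
Here 4·12.25 + 4·3.6 = 63.4, giving y* = 1.2618.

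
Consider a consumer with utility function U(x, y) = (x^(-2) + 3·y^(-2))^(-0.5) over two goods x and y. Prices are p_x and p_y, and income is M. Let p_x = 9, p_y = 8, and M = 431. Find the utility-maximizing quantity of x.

x* = 20.5238

From the CES first-order condition, (1/3)·(y/x)^(3) = p_x/p_y.
Hence y/x = (3·p_x/p_y)^(1/(3)), i.e. raised to the 1/3 power.
Substitute y = (y/x)·x into the budget: x* = M/(p_x + p_y·(y/x)).
Numerically y/x = 1.5, so x* = 431/(9 + 8·1.5) = 20.5238.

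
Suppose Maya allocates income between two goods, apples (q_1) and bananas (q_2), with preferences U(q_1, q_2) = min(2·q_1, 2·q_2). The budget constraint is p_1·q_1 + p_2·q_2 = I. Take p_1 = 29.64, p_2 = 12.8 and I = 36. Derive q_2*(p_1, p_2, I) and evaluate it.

q_2* = 0.8483

With perfect complements, no substitution: consume in ratio q_1:q_2 = 2:2.
Budget: p_1·q_1 + p_2·q_1 = I, so (2·p_1 + 2·p_2)·q_1 = 2·I.
Demand: q_1*(p_1,p_2,I) = 2·I/(2·p_1 + 2·p_2), q_2* = 2·I/(2·p_1 + 2·p_2).
Here 2·29.64 + 2·12.8 = 84.88, giving q_2* = 0.8483.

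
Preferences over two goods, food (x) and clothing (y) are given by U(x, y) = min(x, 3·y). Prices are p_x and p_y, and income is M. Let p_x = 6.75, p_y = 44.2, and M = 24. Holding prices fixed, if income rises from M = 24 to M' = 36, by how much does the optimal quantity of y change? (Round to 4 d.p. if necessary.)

Δy* = 0.1862

With perfect complements, no substitution: consume in ratio x:y = 3:1.
Budget: p_x·x + p_y·(1/3)·x = M, so (3·p_x + p_y)·x = 3·M.
Demand: x*(p_x,p_y,M) = 3·M/(3·p_x + p_y), y* = M/(3·p_x + p_y).
Here 3·6.75 + 44.2 = 64.45, giving y* = 0.3724.
At M' = 36: y* = 0.5586. Change: 0.5586 − 0.3724 = 0.1862.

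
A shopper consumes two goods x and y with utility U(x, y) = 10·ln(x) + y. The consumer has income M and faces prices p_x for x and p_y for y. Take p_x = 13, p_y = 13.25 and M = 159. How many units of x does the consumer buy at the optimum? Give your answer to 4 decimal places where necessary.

x* = 10.1923

Set MRS = p_x/p_y: (10/x)/1 = p_x/p_y.
So x*(p_x,p_y) = 10·p_y/p_x, independent of income; and y* = (M − 10·p_y)/p_y.
At the given prices: x* = 10·13.25/13 = 10.1923.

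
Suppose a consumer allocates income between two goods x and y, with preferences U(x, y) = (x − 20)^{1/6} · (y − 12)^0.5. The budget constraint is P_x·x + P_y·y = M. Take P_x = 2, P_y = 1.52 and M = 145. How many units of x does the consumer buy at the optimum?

x* = 30.845

This is Cobb-Douglas in (x−20, y−12): tangency gives 1/6·P_y·(y−12) = 0.5·P_x·(x−20).
Substituting into the budget: x* = 20 + 0.25·(M − 20·P_x − 12·P_y)/P_x, and y* = 12 + 0.75·(…)/P_y.
Discretionary income = 145 − 20·2 − 12·1.52 = 86.76; x* = 20 + 0.25·86.76/2 = 30.845.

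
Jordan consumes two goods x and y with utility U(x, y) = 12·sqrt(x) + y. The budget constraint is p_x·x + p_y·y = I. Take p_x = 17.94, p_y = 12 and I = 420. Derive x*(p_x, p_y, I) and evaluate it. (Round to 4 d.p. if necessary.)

x* = 16.1072

Utility is quasi-linear in y; the FOC for x is 6/√x = p_x/p_y.
Solve: √x = 6·p_y/p_x, so x*(p_x,p_y) = (6·p_y/p_x)², and y* = (I − p_x·x*)/p_y.
Plugging in: x* = (6·12/17.94)² = 16.1072.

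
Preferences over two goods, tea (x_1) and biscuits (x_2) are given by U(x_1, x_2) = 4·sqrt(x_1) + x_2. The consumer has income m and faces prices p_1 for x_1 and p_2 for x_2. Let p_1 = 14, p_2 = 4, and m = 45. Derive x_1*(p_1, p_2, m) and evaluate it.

Set MRS = p_1/p_2: 2·x_1^(−1/2) = p_1/p_2.
Thus x_1* = (2·p_2/p_1)² — independent of m — with the rest of income spent on x_2.
Plugging in: x_1* = (2·4/14)² = 0.3265.

x_1* = 0.3265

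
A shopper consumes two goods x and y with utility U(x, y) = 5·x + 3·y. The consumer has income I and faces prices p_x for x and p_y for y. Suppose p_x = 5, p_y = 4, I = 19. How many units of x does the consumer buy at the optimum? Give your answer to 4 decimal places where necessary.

x* = 3.8

Linear utility — the consumer picks whichever good has higher MU/price: 5/5 = 1 vs 3/4 = 0.75.
x gives more utility per dollar, so spend all income on x: x* = I/p_x, y* = 0.
Numerically: x* = 3.8, y* = 0.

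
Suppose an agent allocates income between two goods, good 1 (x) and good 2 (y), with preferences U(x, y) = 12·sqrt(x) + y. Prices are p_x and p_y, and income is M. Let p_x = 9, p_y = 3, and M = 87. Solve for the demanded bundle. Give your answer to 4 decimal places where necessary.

Set MRS = p_x/p_y: 6·x^(−1/2) = p_x/p_y.
Thus x* = (6·p_y/p_x)² — independent of M — with the rest of income spent on y.
Plugging in: x* = (6·3/9)² = 4, y* = 17.

x* = 4, y* = 17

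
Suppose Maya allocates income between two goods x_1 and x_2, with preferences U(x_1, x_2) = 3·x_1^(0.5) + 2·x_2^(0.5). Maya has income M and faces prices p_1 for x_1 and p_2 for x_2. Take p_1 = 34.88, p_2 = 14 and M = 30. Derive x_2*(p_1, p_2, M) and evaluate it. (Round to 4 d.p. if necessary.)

x_2* = 1.126

MU_x_1 ∝ 3·x_1^(-0.5), MU_x_2 ∝ 2·x_2^(-0.5), so MRS = (3/2)·(x_2/x_1)^(0.5) = p_1/p_2.
Hence x_2/x_1 = ((2/3)·p_1/p_2)^(1/(0.5)), i.e. raised to the 2 power.
Substitute x_2 = (x_2/x_1)·x_1 into the budget: x_1* = M/(p_1 + p_2·(x_2/x_1)).
Numerically x_2/x_1 = 2.758763, so x_1* = 30/(34.88 + 14·2.758763) = 0.4081 and x_2* = 2.758763·0.4081 = 1.126.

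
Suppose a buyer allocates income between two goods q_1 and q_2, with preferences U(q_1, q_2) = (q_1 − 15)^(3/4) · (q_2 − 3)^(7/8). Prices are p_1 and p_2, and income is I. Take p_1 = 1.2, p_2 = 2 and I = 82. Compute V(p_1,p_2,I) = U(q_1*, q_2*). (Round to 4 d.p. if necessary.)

Discretionary income = 82 − 15·1.2 − 3·2 = 58; q_1* = 15 + 6/13·58/1.2 = 37.3077; q_2* = 3 + 7/13·58/2 = 18.6154.
Utility at the optimum: U(37.3077, 18.6154) = 113.6841.

V = 113.6841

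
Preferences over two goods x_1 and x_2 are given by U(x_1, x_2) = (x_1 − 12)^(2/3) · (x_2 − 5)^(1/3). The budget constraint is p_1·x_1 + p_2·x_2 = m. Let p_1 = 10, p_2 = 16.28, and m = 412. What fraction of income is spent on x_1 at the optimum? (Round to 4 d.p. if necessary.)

MRS = 2·(x_2−5)/(x_1−12). Tangency with p_1/p_2 gives x_2−5 = (1/2)·(p_1/p_2)·(x_1−12).
Substituting into the budget: x_1* = 12 + 2/3·(m − 12·p_1 − 5·p_2)/p_1, and x_2* = 5 + 1/3·(…)/p_2.
Discretionary income = 412 − 12·10 − 5·16.28 = 210.6; x_1* = 12 + 2/3·210.6/10 = 26.04; x_2* = 5 + 1/3·210.6/16.28 = 9.312.
Expenditure on x_1: 10·26.04 = 260.4; share = 0.632.

share on x_1 = 0.632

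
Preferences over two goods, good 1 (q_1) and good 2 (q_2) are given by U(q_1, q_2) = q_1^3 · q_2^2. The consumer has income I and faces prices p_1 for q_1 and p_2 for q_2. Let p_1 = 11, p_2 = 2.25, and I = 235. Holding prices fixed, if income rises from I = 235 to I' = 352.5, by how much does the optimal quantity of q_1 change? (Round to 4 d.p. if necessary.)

MU_q_1/MU_q_2 = (3·q_2)/(2·q_1); tangency sets this equal to p_1/p_2.
So 3·p_2·q_2 = 2·p_1·q_1; combined with the budget, a share 0.6 of income goes to q_1.
Demand: q_1*(p_1,p_2,I) = 0.6·I/p_1 and q_2* = 0.4·I/p_2.
At p_1=11, p_2=2.25, I=235: q_1* = 0.6·235/11 = 12.8182.
At I' = 352.5: q_1* = 19.2273. Change: 19.2273 − 12.8182 = 6.4091.

Δq_1* = 6.4091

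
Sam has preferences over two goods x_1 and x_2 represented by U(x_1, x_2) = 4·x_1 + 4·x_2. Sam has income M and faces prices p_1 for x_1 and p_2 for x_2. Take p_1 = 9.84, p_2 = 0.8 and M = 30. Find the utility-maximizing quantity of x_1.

x_1* = 0

Perfect substitutes: compare marginal utility per dollar. 4/p_1 vs 4/p_2 → 0.4065 vs 5.
x_2 gives more utility per dollar, so spend all income on x_2: x_2* = M/p_2, x_1* = 0.
Numerically: x_1* = 0, x_2* = 37.5.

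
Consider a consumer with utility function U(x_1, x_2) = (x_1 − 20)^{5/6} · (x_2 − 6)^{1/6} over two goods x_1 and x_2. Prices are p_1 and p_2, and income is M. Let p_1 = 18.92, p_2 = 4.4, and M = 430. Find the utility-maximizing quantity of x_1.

x_1* = 21.1099

This is Cobb-Douglas in (x_1−20, x_2−6): tangency gives 5/6·p_2·(x_2−6) = 1/6·p_1·(x_1−20).
After buying the subsistence bundle (20, 6), a share 5/6 of the remaining income goes to x_1: x_1* = 20 + 5/6·(M − 20p_1 − 6p_2)/p_1.
Discretionary income = 430 − 20·18.92 − 6·4.4 = 25.2; x_1* = 20 + 5/6·25.2/18.92 = 21.1099.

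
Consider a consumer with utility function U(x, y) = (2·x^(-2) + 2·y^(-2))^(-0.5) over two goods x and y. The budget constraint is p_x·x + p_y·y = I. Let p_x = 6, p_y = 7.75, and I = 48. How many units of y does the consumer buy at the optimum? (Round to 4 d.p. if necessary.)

y* = 3.3603

MRS = MU_x/MU_y = (y/x)^(3). Set equal to p_x/p_y.
Hence y/x = (p_x/p_y)^(1/(3)), i.e. raised to the 1/3 power.
With the ratio pinned down, the budget gives x* = I/(p_x + p_y·(y/x)) and y* = (y/x)·x*.
Numerically y/x = 0.918227, so x* = 48/(6 + 7.75·0.918227) = 3.6596 and y* = 0.918227·3.6596 = 3.3603.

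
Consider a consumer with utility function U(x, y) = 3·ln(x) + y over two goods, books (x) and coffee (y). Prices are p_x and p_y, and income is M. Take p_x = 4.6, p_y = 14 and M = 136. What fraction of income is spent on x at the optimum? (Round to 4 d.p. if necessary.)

Set MRS = p_x/p_y: (3/x)/1 = p_x/p_y.
So x*(p_x,p_y) = 3·p_y/p_x, independent of income; and y* = (M − 3·p_y)/p_y.
At the given prices: x* = 3·14/4.6 = 9.1304, and y* = 6.7143.
Expenditure on x: 4.6·9.1304 = 42; share = 0.3088.

share on x = 0.3088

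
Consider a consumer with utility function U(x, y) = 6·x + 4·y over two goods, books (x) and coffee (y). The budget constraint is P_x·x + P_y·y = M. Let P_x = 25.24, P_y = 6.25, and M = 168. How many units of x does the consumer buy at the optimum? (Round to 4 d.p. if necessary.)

Perfect substitutes: compare marginal utility per dollar. 6/P_x vs 4/P_y → 0.2377 vs 0.64.
y gives more utility per dollar, so spend all income on y: y* = M/P_y, x* = 0.
Numerically: x* = 0, y* = 26.88.

x* = 0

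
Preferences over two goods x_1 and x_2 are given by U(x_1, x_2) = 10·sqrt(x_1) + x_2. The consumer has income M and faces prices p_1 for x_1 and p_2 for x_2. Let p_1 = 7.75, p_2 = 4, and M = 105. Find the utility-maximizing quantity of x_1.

Plugging in: x_1* = (5·4/7.75)² = 6.6597.

x_1* = 6.6597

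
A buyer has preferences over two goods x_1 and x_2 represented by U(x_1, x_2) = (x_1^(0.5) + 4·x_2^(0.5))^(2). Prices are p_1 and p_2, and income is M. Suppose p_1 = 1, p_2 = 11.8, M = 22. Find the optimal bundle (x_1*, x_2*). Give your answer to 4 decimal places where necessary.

MRS = MU_x_1/MU_x_2 = (1/4)·(x_2/x_1)^(0.5). Set equal to p_1/p_2.
Hence x_2/x_1 = (4·p_1/p_2)^(1/(0.5)), i.e. raised to the 2 power.
With the ratio pinned down, the budget gives x_1* = M/(p_1 + p_2·(x_2/x_1)) and x_2* = (x_2/x_1)·x_1*.
Numerically x_2/x_1 = 0.11491, so x_1* = 22/(1 + 11.8·0.11491) = 9.3381 and x_2* = 0.11491·9.3381 = 1.073.

x_1* = 9.3381, x_2* = 1.073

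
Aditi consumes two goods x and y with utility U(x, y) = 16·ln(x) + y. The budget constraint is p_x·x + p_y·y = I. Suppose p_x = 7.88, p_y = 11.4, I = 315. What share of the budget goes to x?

MU_x = 16/x, MU_y = 1. Tangency: 16/x = p_x/p_y.
So x*(p_x,p_y) = 16·p_y/p_x, independent of income; and y* = (I − 16·p_y)/p_y.
At the given prices: x* = 16·11.4/7.88 = 23.1472, and y* = 11.6316.
Expenditure on x: 7.88·23.1472 = 182.4; share = 0.579.

share on x = 0.579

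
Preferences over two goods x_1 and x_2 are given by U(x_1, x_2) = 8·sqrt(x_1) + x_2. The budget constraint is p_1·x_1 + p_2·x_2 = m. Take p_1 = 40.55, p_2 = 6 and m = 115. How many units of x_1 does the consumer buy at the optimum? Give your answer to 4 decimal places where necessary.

Set MRS = p_1/p_2: 4·x_1^(−1/2) = p_1/p_2.
Thus x_1* = (4·p_2/p_1)² — independent of m — with the rest of income spent on x_2.
Plugging in: x_1* = (4·6/40.55)² = 0.3503.

x_1* = 0.3503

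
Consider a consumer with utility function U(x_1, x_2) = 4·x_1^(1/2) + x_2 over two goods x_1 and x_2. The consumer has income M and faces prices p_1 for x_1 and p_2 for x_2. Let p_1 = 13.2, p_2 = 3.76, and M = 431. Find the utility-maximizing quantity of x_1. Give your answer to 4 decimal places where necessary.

Plugging in: x_1* = (2·3.76/13.2)² = 0.3246.

x_1* = 0.3246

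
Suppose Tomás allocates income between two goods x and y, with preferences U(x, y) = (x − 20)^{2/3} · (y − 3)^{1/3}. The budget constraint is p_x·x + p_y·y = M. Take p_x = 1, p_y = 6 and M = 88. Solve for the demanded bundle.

x* = 53.3333, y* = 5.7778

Discretionary income = 88 − 20·1 − 3·6 = 50; x* = 20 + 2/3·50/1 = 53.3333; y* = 3 + 1/3·50/6 = 5.7778.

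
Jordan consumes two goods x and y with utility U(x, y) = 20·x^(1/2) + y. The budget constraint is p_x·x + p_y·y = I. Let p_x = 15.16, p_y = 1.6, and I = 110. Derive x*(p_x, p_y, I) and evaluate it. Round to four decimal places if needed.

MU_x = 10/√x, MU_y = 1. Tangency: 10/√x = p_x/p_y.
Solve: √x = 10·p_y/p_x, so x*(p_x,p_y) = (10·p_y/p_x)², and y* = (I − p_x·x*)/p_y.
Plugging in: x* = (10·1.6/15.16)² = 1.1139.

x* = 1.1139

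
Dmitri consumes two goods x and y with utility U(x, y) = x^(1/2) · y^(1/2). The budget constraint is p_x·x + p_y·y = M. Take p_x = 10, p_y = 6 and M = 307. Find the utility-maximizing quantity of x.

Tangency: MRS = y/x = p_x/p_y.
So 0.5·p_y·y = 0.5·p_x·x; combined with the budget, a share 0.5 of income goes to x.
Demand: x*(p_x,p_y,M) = 0.5·M/p_x and y* = 0.5·M/p_y.
At p_x=10, p_y=6, M=307: x* = 0.5·307/10 = 15.35.

x* = 15.35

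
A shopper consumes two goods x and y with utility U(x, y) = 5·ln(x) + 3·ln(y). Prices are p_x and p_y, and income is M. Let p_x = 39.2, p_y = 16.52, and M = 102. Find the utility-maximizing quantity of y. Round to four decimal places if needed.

y* = 2.3154

Demand: x*(p_x,p_y,M) = 0.625·M/p_x and y* = 0.375·M/p_y.
At p_x=39.2, p_y=16.52, M=102: y* = 0.375·102/16.52 = 2.3154.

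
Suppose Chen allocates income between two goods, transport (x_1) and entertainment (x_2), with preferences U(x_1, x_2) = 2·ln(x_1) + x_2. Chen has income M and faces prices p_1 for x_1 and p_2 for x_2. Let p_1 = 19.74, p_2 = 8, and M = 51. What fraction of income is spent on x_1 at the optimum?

MU_x_1 = 2/x_1, MU_x_2 = 1. Tangency: 2/x_1 = p_1/p_2.
So x_1*(p_1,p_2) = 2·p_2/p_1, independent of income; and x_2* = (M − 2·p_2)/p_2.
At the given prices: x_1* = 2·8/19.74 = 0.8105, and x_2* = 4.375.
Expenditure on x_1: 19.74·0.8105 = 16; share = 0.3137.

share on x_1 = 0.3137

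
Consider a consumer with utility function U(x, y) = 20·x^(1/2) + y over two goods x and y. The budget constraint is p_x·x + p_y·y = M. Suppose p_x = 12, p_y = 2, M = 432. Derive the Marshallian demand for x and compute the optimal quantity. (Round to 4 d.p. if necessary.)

Thus x* = (10·p_y/p_x)² — independent of M — with the rest of income spent on y.
Plugging in: x* = (10·2/12)² = 2.7778.

x* = 2.7778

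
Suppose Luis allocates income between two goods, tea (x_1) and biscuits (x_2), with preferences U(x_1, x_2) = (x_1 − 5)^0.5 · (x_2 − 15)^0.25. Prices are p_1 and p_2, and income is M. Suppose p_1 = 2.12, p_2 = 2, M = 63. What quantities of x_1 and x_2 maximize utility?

x_1* = 12.044, x_2* = 18.7333

This is Cobb-Douglas in (x_1−5, x_2−15): tangency gives 0.5·p_2·(x_2−15) = 0.25·p_1·(x_1−5).
Substituting into the budget: x_1* = 5 + 2/3·(M − 5·p_1 − 15·p_2)/p_1, and x_2* = 15 + 1/3·(…)/p_2.
Discretionary income = 63 − 5·2.12 − 15·2 = 22.4; x_1* = 5 + 2/3·22.4/2.12 = 12.044; x_2* = 15 + 1/3·22.4/2 = 18.7333.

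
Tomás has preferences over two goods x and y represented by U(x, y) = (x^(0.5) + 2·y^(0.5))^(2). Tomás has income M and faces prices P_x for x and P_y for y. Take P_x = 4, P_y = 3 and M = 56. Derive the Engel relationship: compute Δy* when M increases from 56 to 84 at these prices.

MU_x ∝ x^(-0.5), MU_y ∝ 2·y^(-0.5), so MRS = (1/2)·(y/x)^(0.5) = P_x/P_y.
Hence y/x = (2·P_x/P_y)^(1/(0.5)), i.e. raised to the 2 power.
With the ratio pinned down, the budget gives x* = M/(P_x + P_y·(y/x)) and y* = (y/x)·x*.
Numerically y/x = 7.111111, so x* = 56/(4 + 3·7.111111) = 2.2105 and y* = 7.111111·2.2105 = 15.7193.
At M' = 84: y* = 23.5789. Change: 23.5789 − 15.7193 = 7.8596.

Δy* = 7.8596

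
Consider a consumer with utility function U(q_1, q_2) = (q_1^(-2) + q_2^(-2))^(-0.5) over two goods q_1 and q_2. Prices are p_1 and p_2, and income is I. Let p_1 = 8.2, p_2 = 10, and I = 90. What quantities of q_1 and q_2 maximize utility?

From the CES first-order condition, (q_2/q_1)^(3) = p_1/p_2.
Hence q_2/q_1 = (p_1/p_2)^(1/(3)), i.e. raised to the 1/3 power.
Substitute q_2 = (q_2/q_1)·q_1 into the budget: q_1* = I/(p_1 + p_2·(q_2/q_1)).
Numerically q_2/q_1 = 0.93599, so q_1* = 90/(8.2 + 10·0.93599) = 5.1253 and q_2* = 0.93599·5.1253 = 4.7972.

q_1* = 5.1253, q_2* = 4.7972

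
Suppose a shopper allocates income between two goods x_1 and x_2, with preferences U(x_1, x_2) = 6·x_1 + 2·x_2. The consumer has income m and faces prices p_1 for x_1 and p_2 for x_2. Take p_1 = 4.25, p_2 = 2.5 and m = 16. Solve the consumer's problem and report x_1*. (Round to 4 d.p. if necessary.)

x_1 gives more utility per dollar, so spend all income on x_1: x_1* = m/p_1, x_2* = 0.
Numerically: x_1* = 3.7647, x_2* = 0.

x_1* = 3.7647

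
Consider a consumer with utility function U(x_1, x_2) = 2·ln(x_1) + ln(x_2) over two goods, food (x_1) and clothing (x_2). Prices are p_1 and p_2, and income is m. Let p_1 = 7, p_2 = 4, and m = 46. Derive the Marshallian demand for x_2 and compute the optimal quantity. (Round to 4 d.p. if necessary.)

x_2* = 3.8333

Tangency: MRS = 2·x_2/x_1 = p_1/p_2.
So 2·p_2·x_2 = p_1·x_1; combined with the budget, a share 2/3 of income goes to x_1.
Demand: x_1*(p_1,p_2,m) = 2/3·m/p_1 and x_2* = 1/3·m/p_2.
At p_1=7, p_2=4, m=46: x_2* = 1/3·46/4 = 3.8333.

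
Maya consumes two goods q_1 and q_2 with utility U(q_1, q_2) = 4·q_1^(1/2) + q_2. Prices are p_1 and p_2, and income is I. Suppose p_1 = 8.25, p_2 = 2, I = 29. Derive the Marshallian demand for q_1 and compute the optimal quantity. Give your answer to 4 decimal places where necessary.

q_1* = 0.2351

Set MRS = p_1/p_2: 2·q_1^(−1/2) = p_1/p_2.
Thus q_1* = (2·p_2/p_1)² — independent of I — with the rest of income spent on q_2.
Plugging in: q_1* = (2·2/8.25)² = 0.2351.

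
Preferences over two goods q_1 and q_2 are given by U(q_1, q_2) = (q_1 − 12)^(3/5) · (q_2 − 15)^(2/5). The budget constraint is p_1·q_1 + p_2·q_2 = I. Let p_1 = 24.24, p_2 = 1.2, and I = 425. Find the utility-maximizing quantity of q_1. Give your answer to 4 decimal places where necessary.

q_1* = 14.8743

Let q_1' = q_1−12, q_2' = q_2−15. MRS = (3/2)·q_2'/q_1' = p_1/p_2.
After buying the subsistence bundle (12, 15), a share 0.6 of the remaining income goes to q_1: q_1* = 12 + 0.6·(I − 12p_1 − 15p_2)/p_1.
Discretionary income = 425 − 12·24.24 − 15·1.2 = 116.12; q_1* = 12 + 0.6·116.12/24.24 = 14.8743.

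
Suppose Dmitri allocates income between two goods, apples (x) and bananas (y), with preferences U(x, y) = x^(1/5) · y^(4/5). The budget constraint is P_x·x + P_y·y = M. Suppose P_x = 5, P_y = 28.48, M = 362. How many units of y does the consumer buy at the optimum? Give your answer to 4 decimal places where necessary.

The MRS is (1/4)·y/x. Set MRS = P_x/P_y.
So 0.2·P_y·y = 0.8·P_x·x; combined with the budget, a share 0.2 of income goes to x.
Demand: x*(P_x,P_y,M) = 0.2·M/P_x and y* = 0.8·M/P_y.
At P_x=5, P_y=28.48, M=362: y* = 0.8·362/28.48 = 10.1685.

y* = 10.1685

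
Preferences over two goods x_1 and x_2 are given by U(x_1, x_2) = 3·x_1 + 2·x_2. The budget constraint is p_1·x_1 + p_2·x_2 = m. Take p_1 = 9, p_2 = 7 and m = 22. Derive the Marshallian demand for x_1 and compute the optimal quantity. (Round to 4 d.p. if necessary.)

x_1* = 2.4444

Linear utility — the consumer picks whichever good has higher MU/price: 3/9 = 0.3333 vs 2/7 = 0.2857.
x_1 gives more utility per dollar, so spend all income on x_1: x_1* = m/p_1, x_2* = 0.
Numerically: x_1* = 2.4444, x_2* = 0.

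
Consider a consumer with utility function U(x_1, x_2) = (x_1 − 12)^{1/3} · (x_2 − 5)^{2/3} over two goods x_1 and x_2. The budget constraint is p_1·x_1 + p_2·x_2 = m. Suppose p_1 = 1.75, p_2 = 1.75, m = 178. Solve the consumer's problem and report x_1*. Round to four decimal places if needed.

Let x_1' = x_1−12, x_2' = x_2−5. MRS = (1/2)·x_2'/x_1' = p_1/p_2.
After buying the subsistence bundle (12, 5), a share 1/3 of the remaining income goes to x_1: x_1* = 12 + 1/3·(m − 12p_1 − 5p_2)/p_1.
Discretionary income = 178 − 12·1.75 − 5·1.75 = 148.25; x_1* = 12 + 1/3·148.25/1.75 = 40.2381.

x_1* = 40.2381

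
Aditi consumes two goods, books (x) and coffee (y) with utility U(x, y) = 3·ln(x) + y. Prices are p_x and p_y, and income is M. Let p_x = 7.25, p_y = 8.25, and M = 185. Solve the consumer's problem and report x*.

x* = 3.4138

Set MRS = p_x/p_y: (3/x)/1 = p_x/p_y.
So x*(p_x,p_y) = 3·p_y/p_x, independent of income; and y* = (M − 3·p_y)/p_y.
At the given prices: x* = 3·8.25/7.25 = 3.4138.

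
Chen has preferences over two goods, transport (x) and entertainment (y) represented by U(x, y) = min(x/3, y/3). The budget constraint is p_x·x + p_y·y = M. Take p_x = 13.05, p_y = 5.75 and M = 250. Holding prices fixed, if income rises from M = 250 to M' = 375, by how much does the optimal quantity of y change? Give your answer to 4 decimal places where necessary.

Leontief preferences: the optimum is at the kink where x/3 = y/3, i.e. y = x.
Budget: p_x·x + p_y·x = M, so (3·p_x + 3·p_y)·x = 3·M.
Demand: x*(p_x,p_y,M) = 3·M/(3·p_x + 3·p_y), y* = 3·M/(3·p_x + 3·p_y).
Here 3·13.05 + 3·5.75 = 56.4, giving y* = 13.2979.
At M' = 375: y* = 19.9468. Change: 19.9468 − 13.2979 = 6.6489.

Δy* = 6.6489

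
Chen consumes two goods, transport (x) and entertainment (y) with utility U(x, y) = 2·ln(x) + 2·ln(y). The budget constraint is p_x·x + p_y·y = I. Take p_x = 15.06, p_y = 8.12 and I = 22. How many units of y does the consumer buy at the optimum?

Tangency: MRS = y/x = p_x/p_y.
So 2·p_y·y = 2·p_x·x; combined with the budget, a share 0.5 of income goes to x.
Demand: x*(p_x,p_y,I) = 0.5·I/p_x and y* = 0.5·I/p_y.
At p_x=15.06, p_y=8.12, I=22: y* = 0.5·22/8.12 = 1.3547.

y* = 1.3547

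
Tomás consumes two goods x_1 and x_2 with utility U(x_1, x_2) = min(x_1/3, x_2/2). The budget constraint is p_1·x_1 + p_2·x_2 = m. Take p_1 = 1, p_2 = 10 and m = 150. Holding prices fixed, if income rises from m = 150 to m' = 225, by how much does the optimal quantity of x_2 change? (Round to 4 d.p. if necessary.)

Δx_2* = 6.5217

With perfect complements, no substitution: consume in ratio x_1:x_2 = 3:2.
Budget: p_1·x_1 + p_2·(2/3)·x_1 = m, so (3·p_1 + 2·p_2)·x_1 = 3·m.
Demand: x_1*(p_1,p_2,m) = 3·m/(3·p_1 + 2·p_2), x_2* = 2·m/(3·p_1 + 2·p_2).
Here 3·1 + 2·10 = 23, giving x_2* = 13.0435.
At m' = 225: x_2* = 19.5652. Change: 19.5652 − 13.0435 = 6.5217.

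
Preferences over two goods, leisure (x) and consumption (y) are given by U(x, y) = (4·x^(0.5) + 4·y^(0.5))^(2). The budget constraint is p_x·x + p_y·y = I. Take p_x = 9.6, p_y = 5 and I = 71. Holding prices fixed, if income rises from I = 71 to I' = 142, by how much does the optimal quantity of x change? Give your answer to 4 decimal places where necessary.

MU_x ∝ 4·x^(-0.5), MU_y ∝ 4·y^(-0.5), so MRS = (y/x)^(0.5) = p_x/p_y.
Hence y/x = (p_x/p_y)^(1/(0.5)), i.e. raised to the 2 power.
With the ratio pinned down, the budget gives x* = I/(p_x + p_y·(y/x)) and y* = (y/x)·x*.
Numerically y/x = 3.6864, so x* = 71/(9.6 + 5·3.6864) = 2.5328.
At I' = 142: x* = 5.0656. Change: 5.0656 − 2.5328 = 2.5328.

Δx* = 2.5328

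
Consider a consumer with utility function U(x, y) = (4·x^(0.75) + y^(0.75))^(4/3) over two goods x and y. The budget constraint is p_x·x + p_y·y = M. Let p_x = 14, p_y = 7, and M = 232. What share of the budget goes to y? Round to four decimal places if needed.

share on y = 0.0303

From the CES first-order condition, 4·(y/x)^(0.25) = p_x/p_y.
Solve for the ratio: y/x = [(1/4)·p_x/p_y]^(4).
With the ratio pinned down, the budget gives x* = M/(p_x + p_y·(y/x)) and y* = (y/x)·x*.
Numerically y/x = 0.0625, so x* = 232/(14 + 7·0.0625) = 16.0693 and y* = 0.0625·16.0693 = 1.0043.
Expenditure on y: 7·1.0043 = 7.0303; share = 0.0303.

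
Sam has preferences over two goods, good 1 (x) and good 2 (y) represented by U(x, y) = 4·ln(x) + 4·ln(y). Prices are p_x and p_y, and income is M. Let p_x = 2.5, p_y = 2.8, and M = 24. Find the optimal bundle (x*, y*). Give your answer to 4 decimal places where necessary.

x* = 4.8, y* = 4.2857

The MRS is y/x. Set MRS = p_x/p_y.
So 4·p_y·y = 4·p_x·x; combined with the budget, a share 0.5 of income goes to x.
Demand: x*(p_x,p_y,M) = 0.5·M/p_x and y* = 0.5·M/p_y.
At p_x=2.5, p_y=2.8, M=24: x* = 0.5·24/2.5 = 4.8, y* = 4.2857.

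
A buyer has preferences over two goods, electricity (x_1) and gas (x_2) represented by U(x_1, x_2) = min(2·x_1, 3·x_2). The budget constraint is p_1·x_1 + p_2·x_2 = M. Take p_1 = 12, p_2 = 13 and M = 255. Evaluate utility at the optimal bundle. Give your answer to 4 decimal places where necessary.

Demand: x_1*(p_1,p_2,M) = 3·M/(3·p_1 + 2·p_2), x_2* = 2·M/(3·p_1 + 2·p_2).
Here 3·12 + 2·13 = 62, giving x_1* = 12.3387 and x_2* = 8.2258.
Utility at the optimum: U(12.3387, 8.2258) = 24.6774.

V = 24.6774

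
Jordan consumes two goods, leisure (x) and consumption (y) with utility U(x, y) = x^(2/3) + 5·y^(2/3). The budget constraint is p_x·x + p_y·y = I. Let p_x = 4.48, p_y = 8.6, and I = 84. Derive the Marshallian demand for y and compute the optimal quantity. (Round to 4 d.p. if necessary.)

MRS = MU_x/MU_y = (1/5)·(y/x)^(1/3). Set equal to p_x/p_y.
Hence y/x = (5·p_x/p_y)^(1/(1/3)), i.e. raised to the 3 power.
Substitute y = (y/x)·x into the budget: x* = I/(p_x + p_y·(y/x)).
Numerically y/x = 17.670494, so x* = 84/(4.48 + 8.6·17.670494) = 0.5369 and y* = 17.670494·0.5369 = 9.4877.

y* = 9.4877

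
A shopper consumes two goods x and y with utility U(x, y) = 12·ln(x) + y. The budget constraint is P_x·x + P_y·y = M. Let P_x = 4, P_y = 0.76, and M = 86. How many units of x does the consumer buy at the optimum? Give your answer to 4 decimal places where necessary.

x* = 2.28

MU_x = 12/x, MU_y = 1. Tangency: 12/x = P_x/P_y.
So x*(P_x,P_y) = 12·P_y/P_x, independent of income; and y* = (M − 12·P_y)/P_y.
At the given prices: x* = 12·0.76/4 = 2.28.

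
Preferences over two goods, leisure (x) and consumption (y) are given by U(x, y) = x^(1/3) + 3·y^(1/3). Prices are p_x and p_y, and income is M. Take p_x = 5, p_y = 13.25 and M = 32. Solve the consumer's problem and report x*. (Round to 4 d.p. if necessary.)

x* = 1.5267

From the CES first-order condition, (1/3)·(y/x)^(2/3) = p_x/p_y.
Solve for the ratio: y/x = [3·p_x/p_y]^(1.5).
Substitute y = (y/x)·x into the budget: x* = M/(p_x + p_y·(y/x)).
Numerically y/x = 1.204517, so x* = 32/(5 + 13.25·1.204517) = 1.5267.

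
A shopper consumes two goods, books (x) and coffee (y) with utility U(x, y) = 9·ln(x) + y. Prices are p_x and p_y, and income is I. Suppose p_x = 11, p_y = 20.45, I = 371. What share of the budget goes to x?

share on x = 0.4961

MU_x = 9/x, MU_y = 1. Tangency: 9/x = p_x/p_y.
So x*(p_x,p_y) = 9·p_y/p_x, independent of income; and y* = (I − 9·p_y)/p_y.
At the given prices: x* = 9·20.45/11 = 16.7318, and y* = 9.1418.
Expenditure on x: 11·16.7318 = 184.05; share = 0.4961.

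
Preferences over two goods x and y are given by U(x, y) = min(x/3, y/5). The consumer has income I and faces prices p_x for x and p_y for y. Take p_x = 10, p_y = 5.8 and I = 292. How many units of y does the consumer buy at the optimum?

y* = 24.7458

With perfect complements, no substitution: consume in ratio x:y = 3:5.
Budget: p_x·x + p_y·(5/3)·x = I, so (3·p_x + 5·p_y)·x = 3·I.
Demand: x*(p_x,p_y,I) = 3·I/(3·p_x + 5·p_y), y* = 5·I/(3·p_x + 5·p_y).
Here 3·10 + 5·5.8 = 59, giving y* = 24.7458.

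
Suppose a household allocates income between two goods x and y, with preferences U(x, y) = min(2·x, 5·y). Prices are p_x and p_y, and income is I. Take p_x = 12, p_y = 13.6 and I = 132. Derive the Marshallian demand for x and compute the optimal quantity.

x* = 7.5688

Demand: x*(p_x,p_y,I) = 5·I/(5·p_x + 2·p_y), y* = 2·I/(5·p_x + 2·p_y).
Here 5·12 + 2·13.6 = 87.2, giving x* = 7.5688.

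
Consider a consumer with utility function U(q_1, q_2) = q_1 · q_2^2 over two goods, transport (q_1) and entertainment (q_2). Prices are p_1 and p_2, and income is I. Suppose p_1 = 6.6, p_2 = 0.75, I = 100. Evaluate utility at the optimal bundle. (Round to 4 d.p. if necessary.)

Tangency: MRS = (1/2)·q_2/q_1 = p_1/p_2.
Rearranging, p_2·q_2 = 2·p_1·q_1. Substituting into the budget gives p_1·q_1·(1 + 2) = I.
Demand: q_1*(p_1,p_2,I) = 1/3·I/p_1 and q_2* = 2/3·I/p_2.
At p_1=6.6, p_2=0.75, I=100: q_1* = 1/3·100/6.6 = 5.0505, q_2* = 88.8889.
Utility at the optimum: U(5.0505, 88.8889) = 39905.2251.

V = 39905.2251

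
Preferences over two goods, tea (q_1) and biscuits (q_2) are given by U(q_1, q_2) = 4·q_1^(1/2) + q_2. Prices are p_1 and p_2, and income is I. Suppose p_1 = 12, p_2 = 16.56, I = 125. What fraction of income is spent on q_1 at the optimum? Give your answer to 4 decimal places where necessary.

share on q_1 = 0.7313

Set MRS = p_1/p_2: 2·q_1^(−1/2) = p_1/p_2.
Solve: √q_1 = 2·p_2/p_1, so q_1*(p_1,p_2) = (2·p_2/p_1)², and q_2* = (I − p_1·q_1*)/p_2.
Plugging in: q_1* = (2·16.56/12)² = 7.6176, q_2* = 2.0283.
Expenditure on q_1: 12·7.6176 = 91.4112; share = 0.7313.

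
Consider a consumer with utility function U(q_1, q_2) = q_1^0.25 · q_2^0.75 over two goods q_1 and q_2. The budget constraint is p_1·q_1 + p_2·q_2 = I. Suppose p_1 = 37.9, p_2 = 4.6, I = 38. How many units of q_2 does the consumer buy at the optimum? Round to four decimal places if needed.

q_2* = 6.1957

MU_q_1/MU_q_2 = (0.25·q_2)/(0.75·q_1); tangency sets this equal to p_1/p_2.
Rearranging, p_2·q_2 = 3·p_1·q_1. Substituting into the budget gives p_1·q_1·(1 + 3) = I.
Demand: q_1*(p_1,p_2,I) = 0.25·I/p_1 and q_2* = 0.75·I/p_2.
At p_1=37.9, p_2=4.6, I=38: q_2* = 0.75·38/4.6 = 6.1957.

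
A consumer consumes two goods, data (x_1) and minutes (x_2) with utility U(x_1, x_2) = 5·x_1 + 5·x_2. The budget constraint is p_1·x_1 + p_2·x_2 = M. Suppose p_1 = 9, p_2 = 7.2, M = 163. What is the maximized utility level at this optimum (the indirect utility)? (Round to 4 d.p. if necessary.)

Perfect substitutes: compare marginal utility per dollar. 5/p_1 vs 5/p_2 → 0.5556 vs 0.6944.
x_2 gives more utility per dollar, so spend all income on x_2: x_2* = M/p_2, x_1* = 0.
Numerically: x_1* = 0, x_2* = 22.6389.
Utility at the optimum: U(0, 22.6389) = 113.1944.

V = 113.1944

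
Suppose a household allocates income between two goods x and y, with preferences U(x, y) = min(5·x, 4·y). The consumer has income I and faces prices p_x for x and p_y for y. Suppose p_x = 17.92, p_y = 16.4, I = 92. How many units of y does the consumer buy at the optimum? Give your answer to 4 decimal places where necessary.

Leontief preferences: the optimum is at the kink where x/4 = y/5, i.e. y = (5/4)·x.
Budget: p_x·x + p_y·(5/4)·x = I, so (4·p_x + 5·p_y)·x = 4·I.
Demand: x*(p_x,p_y,I) = 4·I/(4·p_x + 5·p_y), y* = 5·I/(4·p_x + 5·p_y).
Here 4·17.92 + 5·16.4 = 153.68, giving y* = 2.9932.

y* = 2.9932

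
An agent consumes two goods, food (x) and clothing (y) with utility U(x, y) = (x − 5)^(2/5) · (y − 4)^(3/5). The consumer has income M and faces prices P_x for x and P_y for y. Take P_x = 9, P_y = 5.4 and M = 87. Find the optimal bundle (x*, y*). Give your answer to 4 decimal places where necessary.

x* = 5.9067, y* = 6.2667

This is Cobb-Douglas in (x−5, y−4): tangency gives 0.4·P_y·(y−4) = 0.6·P_x·(x−5).
Substituting into the budget: x* = 5 + 0.4·(M − 5·P_x − 4·P_y)/P_x, and y* = 4 + 0.6·(…)/P_y.
Discretionary income = 87 − 5·9 − 4·5.4 = 20.4; x* = 5 + 0.4·20.4/9 = 5.9067; y* = 4 + 0.6·20.4/5.4 = 6.2667.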